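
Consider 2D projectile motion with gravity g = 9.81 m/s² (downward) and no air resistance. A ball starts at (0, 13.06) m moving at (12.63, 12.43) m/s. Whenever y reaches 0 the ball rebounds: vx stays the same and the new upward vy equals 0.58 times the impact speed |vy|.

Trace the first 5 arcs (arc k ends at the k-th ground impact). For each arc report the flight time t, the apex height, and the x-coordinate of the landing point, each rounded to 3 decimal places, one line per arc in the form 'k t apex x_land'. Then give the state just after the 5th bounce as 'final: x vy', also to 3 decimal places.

Arc 1: start y=13.060, vy=12.430 → t=3.333, apex=20.935, x_land=42.096, impact vy=-20.267
  bounce: vy ← 0.58·20.267 = 11.755
Arc 2: start y=0.000, vy=11.755 → t=2.396, apex=7.042, x_land=72.363, impact vy=-11.755
  bounce: vy ← 0.58·11.755 = 6.818
Arc 3: start y=0.000, vy=6.818 → t=1.390, apex=2.369, x_land=89.919, impact vy=-6.818
  bounce: vy ← 0.58·6.818 = 3.954
Arc 4: start y=0.000, vy=3.954 → t=0.806, apex=0.797, x_land=100.101, impact vy=-3.954
  bounce: vy ← 0.58·3.954 = 2.293
Arc 5: start y=0.000, vy=2.293 → t=0.468, apex=0.268, x_land=106.006, impact vy=-2.293
  bounce: vy ← 0.58·2.293 = 1.330

1 3.333 20.935 42.096
2 2.396 7.042 72.363
3 1.390 2.369 89.919
4 0.806 0.797 100.101
5 0.468 0.268 106.006
final: 106.006 1.330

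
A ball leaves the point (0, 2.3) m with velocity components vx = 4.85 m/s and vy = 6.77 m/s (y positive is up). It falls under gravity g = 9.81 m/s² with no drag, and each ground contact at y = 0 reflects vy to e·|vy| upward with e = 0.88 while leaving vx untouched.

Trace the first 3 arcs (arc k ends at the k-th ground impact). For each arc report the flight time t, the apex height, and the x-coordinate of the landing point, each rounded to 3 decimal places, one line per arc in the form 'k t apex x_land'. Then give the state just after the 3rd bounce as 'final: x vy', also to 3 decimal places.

1 1.662 4.636 8.062
2 1.711 3.590 16.361
3 1.506 2.780 23.664
final: 23.664 6.499

Arc 1: start y=2.300, vy=6.770 → t=1.662, apex=4.636, x_land=8.062, impact vy=-9.537
  bounce: vy ← 0.88·9.537 = 8.393
Arc 2: start y=0.000, vy=8.393 → t=1.711, apex=3.590, x_land=16.361, impact vy=-8.393
  bounce: vy ← 0.88·8.393 = 7.386
Arc 3: start y=0.000, vy=7.386 → t=1.506, apex=2.780, x_land=23.664, impact vy=-7.386
  bounce: vy ← 0.88·7.386 = 6.499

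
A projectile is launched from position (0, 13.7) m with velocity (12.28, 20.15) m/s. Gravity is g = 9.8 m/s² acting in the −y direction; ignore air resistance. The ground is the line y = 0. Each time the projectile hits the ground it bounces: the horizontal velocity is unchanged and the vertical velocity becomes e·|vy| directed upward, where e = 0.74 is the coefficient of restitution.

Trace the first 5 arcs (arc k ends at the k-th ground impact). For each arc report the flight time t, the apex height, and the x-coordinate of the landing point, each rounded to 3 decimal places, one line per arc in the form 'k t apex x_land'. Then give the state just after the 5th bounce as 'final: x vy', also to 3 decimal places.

1 4.706 34.415 57.794
2 3.922 18.846 105.959
3 2.902 10.320 141.602
4 2.148 5.651 167.978
5 1.589 3.095 187.496
final: 187.496 5.763

Arc 1: start y=13.700, vy=20.150 → t=4.706, apex=34.415, x_land=57.794, impact vy=-25.972
  bounce: vy ← 0.74·25.972 = 19.219
Arc 2: start y=0.000, vy=19.219 → t=3.922, apex=18.846, x_land=105.959, impact vy=-19.219
  bounce: vy ← 0.74·19.219 = 14.222
Arc 3: start y=0.000, vy=14.222 → t=2.902, apex=10.320, x_land=141.602, impact vy=-14.222
  bounce: vy ← 0.74·14.222 = 10.524
Arc 4: start y=0.000, vy=10.524 → t=2.148, apex=5.651, x_land=167.978, impact vy=-10.524
  bounce: vy ← 0.74·10.524 = 7.788
Arc 5: start y=0.000, vy=7.788 → t=1.589, apex=3.095, x_land=187.496, impact vy=-7.788
  bounce: vy ← 0.74·7.788 = 5.763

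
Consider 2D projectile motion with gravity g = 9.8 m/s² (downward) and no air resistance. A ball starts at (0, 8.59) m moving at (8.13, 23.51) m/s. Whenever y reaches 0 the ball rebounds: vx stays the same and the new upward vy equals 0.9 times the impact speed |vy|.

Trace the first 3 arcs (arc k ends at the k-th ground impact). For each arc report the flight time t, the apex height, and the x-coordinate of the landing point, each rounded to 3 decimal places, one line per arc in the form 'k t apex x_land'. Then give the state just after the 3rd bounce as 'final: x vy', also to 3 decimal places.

Arc 1: start y=8.590, vy=23.510 → t=5.139, apex=36.790, x_land=41.781, impact vy=-26.853
  bounce: vy ← 0.9·26.853 = 24.168
Arc 2: start y=0.000, vy=24.168 → t=4.932, apex=29.800, x_land=81.879, impact vy=-24.168
  bounce: vy ← 0.9·24.168 = 21.751
Arc 3: start y=0.000, vy=21.751 → t=4.439, apex=24.138, x_land=117.968, impact vy=-21.751
  bounce: vy ← 0.9·21.751 = 19.576

1 5.139 36.790 41.781
2 4.932 29.800 81.879
3 4.439 24.138 117.968
final: 117.968 19.576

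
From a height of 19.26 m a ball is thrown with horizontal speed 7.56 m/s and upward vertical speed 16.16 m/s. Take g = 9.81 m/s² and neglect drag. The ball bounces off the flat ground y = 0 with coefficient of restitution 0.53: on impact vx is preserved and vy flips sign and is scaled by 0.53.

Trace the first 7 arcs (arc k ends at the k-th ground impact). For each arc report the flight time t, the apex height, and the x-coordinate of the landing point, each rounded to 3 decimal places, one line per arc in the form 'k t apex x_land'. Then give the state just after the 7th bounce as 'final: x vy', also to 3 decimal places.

Arc 1: start y=19.260, vy=16.160 → t=4.224, apex=32.570, x_land=31.935, impact vy=-25.279
  bounce: vy ← 0.53·25.279 = 13.398
Arc 2: start y=0.000, vy=13.398 → t=2.731, apex=9.149, x_land=52.585, impact vy=-13.398
  bounce: vy ← 0.53·13.398 = 7.101
Arc 3: start y=0.000, vy=7.101 → t=1.448, apex=2.570, x_land=63.529, impact vy=-7.101
  bounce: vy ← 0.53·7.101 = 3.763
Arc 4: start y=0.000, vy=3.763 → t=0.767, apex=0.722, x_land=69.330, impact vy=-3.763
  bounce: vy ← 0.53·3.763 = 1.995
Arc 5: start y=0.000, vy=1.995 → t=0.407, apex=0.203, x_land=72.404, impact vy=-1.995
  bounce: vy ← 0.53·1.995 = 1.057
Arc 6: start y=0.000, vy=1.057 → t=0.216, apex=0.057, x_land=74.033, impact vy=-1.057
  bounce: vy ← 0.53·1.057 = 0.560
Arc 7: start y=0.000, vy=0.560 → t=0.114, apex=0.016, x_land=74.897, impact vy=-0.560
  bounce: vy ← 0.53·0.560 = 0.297

1 4.224 32.570 31.935
2 2.731 9.149 52.585
3 1.448 2.570 63.529
4 0.767 0.722 69.330
5 0.407 0.203 72.404
6 0.216 0.057 74.033
7 0.114 0.016 74.897
final: 74.897 0.297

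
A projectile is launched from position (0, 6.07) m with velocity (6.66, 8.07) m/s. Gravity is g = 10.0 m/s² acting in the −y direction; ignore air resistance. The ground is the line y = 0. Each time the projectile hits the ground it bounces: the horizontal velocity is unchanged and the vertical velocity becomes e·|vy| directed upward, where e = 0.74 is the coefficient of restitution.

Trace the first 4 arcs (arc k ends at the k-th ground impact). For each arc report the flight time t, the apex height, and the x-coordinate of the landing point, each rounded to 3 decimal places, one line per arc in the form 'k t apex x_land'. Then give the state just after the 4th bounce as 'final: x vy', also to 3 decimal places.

1 2.173 9.326 14.470
2 2.021 5.107 27.932
3 1.496 2.797 37.894
4 1.107 1.531 45.266
final: 45.266 4.095

Arc 1: start y=6.070, vy=8.070 → t=2.173, apex=9.326, x_land=14.470, impact vy=-13.657
  bounce: vy ← 0.74·13.657 = 10.106
Arc 2: start y=0.000, vy=10.106 → t=2.021, apex=5.107, x_land=27.932, impact vy=-10.106
  bounce: vy ← 0.74·10.106 = 7.479
Arc 3: start y=0.000, vy=7.479 → t=1.496, apex=2.797, x_land=37.894, impact vy=-7.479
  bounce: vy ← 0.74·7.479 = 5.534
Arc 4: start y=0.000, vy=5.534 → t=1.107, apex=1.531, x_land=45.266, impact vy=-5.534
  bounce: vy ← 0.74·5.534 = 4.095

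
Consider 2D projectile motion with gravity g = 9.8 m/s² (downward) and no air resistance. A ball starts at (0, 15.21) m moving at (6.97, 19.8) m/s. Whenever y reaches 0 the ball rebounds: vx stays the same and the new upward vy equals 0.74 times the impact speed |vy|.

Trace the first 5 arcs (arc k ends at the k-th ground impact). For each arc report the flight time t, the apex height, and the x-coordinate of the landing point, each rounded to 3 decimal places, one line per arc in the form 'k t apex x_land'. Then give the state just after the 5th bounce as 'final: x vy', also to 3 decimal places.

1 4.701 35.212 32.767
2 3.967 19.282 60.420
3 2.936 10.559 80.883
4 2.173 5.782 96.026
5 1.608 3.166 107.231
final: 107.231 5.830

Arc 1: start y=15.210, vy=19.800 → t=4.701, apex=35.212, x_land=32.767, impact vy=-26.271
  bounce: vy ← 0.74·26.271 = 19.440
Arc 2: start y=0.000, vy=19.440 → t=3.967, apex=19.282, x_land=60.420, impact vy=-19.440
  bounce: vy ← 0.74·19.440 = 14.386
Arc 3: start y=0.000, vy=14.386 → t=2.936, apex=10.559, x_land=80.883, impact vy=-14.386
  bounce: vy ← 0.74·14.386 = 10.646
Arc 4: start y=0.000, vy=10.646 → t=2.173, apex=5.782, x_land=96.026, impact vy=-10.646
  bounce: vy ← 0.74·10.646 = 7.878
Arc 5: start y=0.000, vy=7.878 → t=1.608, apex=3.166, x_land=107.231, impact vy=-7.878
  bounce: vy ← 0.74·7.878 = 5.830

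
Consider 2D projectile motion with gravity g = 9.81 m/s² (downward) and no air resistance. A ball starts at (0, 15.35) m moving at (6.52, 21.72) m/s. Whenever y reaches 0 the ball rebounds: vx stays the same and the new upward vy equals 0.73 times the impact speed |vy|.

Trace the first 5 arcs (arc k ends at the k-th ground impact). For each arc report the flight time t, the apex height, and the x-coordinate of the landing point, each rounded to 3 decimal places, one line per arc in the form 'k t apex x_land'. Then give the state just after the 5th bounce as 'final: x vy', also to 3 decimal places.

1 5.048 39.395 32.913
2 4.138 20.993 59.891
3 3.020 11.187 79.584
4 2.205 5.962 93.961
5 1.610 3.177 104.455
final: 104.455 5.763

Arc 1: start y=15.350, vy=21.720 → t=5.048, apex=39.395, x_land=32.913, impact vy=-27.802
  bounce: vy ← 0.73·27.802 = 20.295
Arc 2: start y=0.000, vy=20.295 → t=4.138, apex=20.993, x_land=59.891, impact vy=-20.295
  bounce: vy ← 0.73·20.295 = 14.815
Arc 3: start y=0.000, vy=14.815 → t=3.020, apex=11.187, x_land=79.584, impact vy=-14.815
  bounce: vy ← 0.73·14.815 = 10.815
Arc 4: start y=0.000, vy=10.815 → t=2.205, apex=5.962, x_land=93.961, impact vy=-10.815
  bounce: vy ← 0.73·10.815 = 7.895
Arc 5: start y=0.000, vy=7.895 → t=1.610, apex=3.177, x_land=104.455, impact vy=-7.895
  bounce: vy ← 0.73·7.895 = 5.763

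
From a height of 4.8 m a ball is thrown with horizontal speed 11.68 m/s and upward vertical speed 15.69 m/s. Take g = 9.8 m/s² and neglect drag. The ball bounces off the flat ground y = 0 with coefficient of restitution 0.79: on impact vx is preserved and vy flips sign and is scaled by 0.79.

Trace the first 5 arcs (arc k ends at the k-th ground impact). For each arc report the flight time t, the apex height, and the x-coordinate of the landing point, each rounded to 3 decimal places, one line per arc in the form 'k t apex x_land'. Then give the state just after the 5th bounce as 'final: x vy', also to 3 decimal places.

1 3.483 17.360 40.685
2 2.974 10.834 75.420
3 2.349 6.762 102.862
4 1.856 4.220 124.540
5 1.466 2.634 141.666
final: 141.666 5.676

Arc 1: start y=4.800, vy=15.690 → t=3.483, apex=17.360, x_land=40.685, impact vy=-18.446
  bounce: vy ← 0.79·18.446 = 14.572
Arc 2: start y=0.000, vy=14.572 → t=2.974, apex=10.834, x_land=75.420, impact vy=-14.572
  bounce: vy ← 0.79·14.572 = 11.512
Arc 3: start y=0.000, vy=11.512 → t=2.349, apex=6.762, x_land=102.862, impact vy=-11.512
  bounce: vy ← 0.79·11.512 = 9.095
Arc 4: start y=0.000, vy=9.095 → t=1.856, apex=4.220, x_land=124.540, impact vy=-9.095
  bounce: vy ← 0.79·9.095 = 7.185
Arc 5: start y=0.000, vy=7.185 → t=1.466, apex=2.634, x_land=141.666, impact vy=-7.185
  bounce: vy ← 0.79·7.185 = 5.676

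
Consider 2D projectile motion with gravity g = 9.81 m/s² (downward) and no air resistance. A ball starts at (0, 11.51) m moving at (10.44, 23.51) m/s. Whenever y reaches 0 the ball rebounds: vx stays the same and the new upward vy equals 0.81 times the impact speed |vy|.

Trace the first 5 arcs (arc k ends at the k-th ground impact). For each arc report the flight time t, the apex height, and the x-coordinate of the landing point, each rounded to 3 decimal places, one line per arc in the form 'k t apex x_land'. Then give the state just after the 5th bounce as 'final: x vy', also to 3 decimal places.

Arc 1: start y=11.510, vy=23.510 → t=5.241, apex=39.681, x_land=54.714, impact vy=-27.902
  bounce: vy ← 0.81·27.902 = 22.601
Arc 2: start y=0.000, vy=22.601 → t=4.608, apex=26.035, x_land=102.819, impact vy=-22.601
  bounce: vy ← 0.81·22.601 = 18.307
Arc 3: start y=0.000, vy=18.307 → t=3.732, apex=17.081, x_land=141.784, impact vy=-18.307
  bounce: vy ← 0.81·18.307 = 14.829
Arc 4: start y=0.000, vy=14.829 → t=3.023, apex=11.207, x_land=173.345, impact vy=-14.829
  bounce: vy ← 0.81·14.829 = 12.011
Arc 5: start y=0.000, vy=12.011 → t=2.449, apex=7.353, x_land=198.910, impact vy=-12.011
  bounce: vy ← 0.81·12.011 = 9.729

1 5.241 39.681 54.714
2 4.608 26.035 102.819
3 3.732 17.081 141.784
4 3.023 11.207 173.345
5 2.449 7.353 198.910
final: 198.910 9.729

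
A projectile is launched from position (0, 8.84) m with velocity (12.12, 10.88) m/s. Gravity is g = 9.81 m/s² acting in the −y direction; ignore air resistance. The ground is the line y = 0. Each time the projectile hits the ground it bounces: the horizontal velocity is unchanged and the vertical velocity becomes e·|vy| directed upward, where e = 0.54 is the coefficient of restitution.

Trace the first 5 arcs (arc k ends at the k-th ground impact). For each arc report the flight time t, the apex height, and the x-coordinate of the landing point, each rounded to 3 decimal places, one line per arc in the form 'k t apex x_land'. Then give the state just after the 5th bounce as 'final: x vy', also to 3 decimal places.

Arc 1: start y=8.840, vy=10.880 → t=2.850, apex=14.873, x_land=34.547, impact vy=-17.083
  bounce: vy ← 0.54·17.083 = 9.225
Arc 2: start y=0.000, vy=9.225 → t=1.881, apex=4.337, x_land=57.341, impact vy=-9.225
  bounce: vy ← 0.54·9.225 = 4.981
Arc 3: start y=0.000, vy=4.981 → t=1.016, apex=1.265, x_land=69.649, impact vy=-4.981
  bounce: vy ← 0.54·4.981 = 2.690
Arc 4: start y=0.000, vy=2.690 → t=0.548, apex=0.369, x_land=76.296, impact vy=-2.690
  bounce: vy ← 0.54·2.690 = 1.453
Arc 5: start y=0.000, vy=1.453 → t=0.296, apex=0.108, x_land=79.885, impact vy=-1.453
  bounce: vy ← 0.54·1.453 = 0.784

1 2.850 14.873 34.547
2 1.881 4.337 57.341
3 1.016 1.265 69.649
4 0.548 0.369 76.296
5 0.296 0.108 79.885
final: 79.885 0.784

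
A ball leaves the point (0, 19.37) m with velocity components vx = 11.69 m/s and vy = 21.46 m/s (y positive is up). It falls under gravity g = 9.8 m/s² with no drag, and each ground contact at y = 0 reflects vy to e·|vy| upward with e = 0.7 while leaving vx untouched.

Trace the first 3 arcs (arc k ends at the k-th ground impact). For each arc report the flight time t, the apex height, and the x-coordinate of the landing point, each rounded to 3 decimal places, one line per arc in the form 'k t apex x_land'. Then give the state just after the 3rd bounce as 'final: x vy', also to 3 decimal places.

1 5.148 42.867 60.175
2 4.141 21.005 108.581
3 2.899 10.292 142.466
final: 142.466 9.942

Arc 1: start y=19.370, vy=21.460 → t=5.148, apex=42.867, x_land=60.175, impact vy=-28.986
  bounce: vy ← 0.7·28.986 = 20.290
Arc 2: start y=0.000, vy=20.290 → t=4.141, apex=21.005, x_land=108.581, impact vy=-20.290
  bounce: vy ← 0.7·20.290 = 14.203
Arc 3: start y=0.000, vy=14.203 → t=2.899, apex=10.292, x_land=142.466, impact vy=-14.203
  bounce: vy ← 0.7·14.203 = 9.942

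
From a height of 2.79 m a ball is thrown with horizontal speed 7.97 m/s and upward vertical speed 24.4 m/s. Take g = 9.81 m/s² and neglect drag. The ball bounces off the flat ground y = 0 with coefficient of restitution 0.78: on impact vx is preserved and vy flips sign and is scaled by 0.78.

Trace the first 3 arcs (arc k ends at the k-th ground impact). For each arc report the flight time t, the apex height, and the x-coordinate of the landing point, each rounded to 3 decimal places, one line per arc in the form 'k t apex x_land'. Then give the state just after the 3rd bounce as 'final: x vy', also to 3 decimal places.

1 5.086 33.135 40.538
2 4.055 20.159 72.853
3 3.163 12.265 98.059
final: 98.059 12.100

Arc 1: start y=2.790, vy=24.400 → t=5.086, apex=33.135, x_land=40.538, impact vy=-25.497
  bounce: vy ← 0.78·25.497 = 19.888
Arc 2: start y=0.000, vy=19.888 → t=4.055, apex=20.159, x_land=72.853, impact vy=-19.888
  bounce: vy ← 0.78·19.888 = 15.512
Arc 3: start y=0.000, vy=15.512 → t=3.163, apex=12.265, x_land=98.059, impact vy=-15.512
  bounce: vy ← 0.78·15.512 = 12.100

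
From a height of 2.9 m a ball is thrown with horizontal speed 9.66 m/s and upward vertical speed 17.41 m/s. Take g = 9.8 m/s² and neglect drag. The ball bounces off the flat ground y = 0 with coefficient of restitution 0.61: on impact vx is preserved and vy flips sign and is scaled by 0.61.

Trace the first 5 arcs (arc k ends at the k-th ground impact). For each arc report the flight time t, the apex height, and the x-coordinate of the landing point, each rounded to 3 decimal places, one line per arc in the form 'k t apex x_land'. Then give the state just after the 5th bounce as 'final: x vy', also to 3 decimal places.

1 3.712 18.365 35.863
2 2.362 6.834 58.678
3 1.441 2.543 72.596
4 0.879 0.946 81.085
5 0.536 0.352 86.264
final: 86.264 1.602

Arc 1: start y=2.900, vy=17.410 → t=3.712, apex=18.365, x_land=35.863, impact vy=-18.972
  bounce: vy ← 0.61·18.972 = 11.573
Arc 2: start y=0.000, vy=11.573 → t=2.362, apex=6.834, x_land=58.678, impact vy=-11.573
  bounce: vy ← 0.61·11.573 = 7.060
Arc 3: start y=0.000, vy=7.060 → t=1.441, apex=2.543, x_land=72.596, impact vy=-7.060
  bounce: vy ← 0.61·7.060 = 4.306
Arc 4: start y=0.000, vy=4.306 → t=0.879, apex=0.946, x_land=81.085, impact vy=-4.306
  bounce: vy ← 0.61·4.306 = 2.627
Arc 5: start y=0.000, vy=2.627 → t=0.536, apex=0.352, x_land=86.264, impact vy=-2.627
  bounce: vy ← 0.61·2.627 = 1.602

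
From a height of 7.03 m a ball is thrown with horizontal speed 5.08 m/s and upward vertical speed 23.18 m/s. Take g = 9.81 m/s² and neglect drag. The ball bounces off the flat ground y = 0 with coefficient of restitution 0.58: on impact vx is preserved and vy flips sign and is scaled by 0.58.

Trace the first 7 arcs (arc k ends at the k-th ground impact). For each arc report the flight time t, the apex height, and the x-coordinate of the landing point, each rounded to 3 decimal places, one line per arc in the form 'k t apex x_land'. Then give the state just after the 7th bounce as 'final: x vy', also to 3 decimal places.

1 5.012 34.416 25.460
2 3.073 11.578 41.069
3 1.782 3.895 50.122
4 1.034 1.310 55.373
5 0.600 0.441 58.419
6 0.348 0.148 60.185
7 0.202 0.050 61.210
final: 61.210 0.574

Arc 1: start y=7.030, vy=23.180 → t=5.012, apex=34.416, x_land=25.460, impact vy=-25.985
  bounce: vy ← 0.58·25.985 = 15.072
Arc 2: start y=0.000, vy=15.072 → t=3.073, apex=11.578, x_land=41.069, impact vy=-15.072
  bounce: vy ← 0.58·15.072 = 8.741
Arc 3: start y=0.000, vy=8.741 → t=1.782, apex=3.895, x_land=50.122, impact vy=-8.741
  bounce: vy ← 0.58·8.741 = 5.070
Arc 4: start y=0.000, vy=5.070 → t=1.034, apex=1.310, x_land=55.373, impact vy=-5.070
  bounce: vy ← 0.58·5.070 = 2.941
Arc 5: start y=0.000, vy=2.941 → t=0.600, apex=0.441, x_land=58.419, impact vy=-2.941
  bounce: vy ← 0.58·2.941 = 1.706
Arc 6: start y=0.000, vy=1.706 → t=0.348, apex=0.148, x_land=60.185, impact vy=-1.706
  bounce: vy ← 0.58·1.706 = 0.989
Arc 7: start y=0.000, vy=0.989 → t=0.202, apex=0.050, x_land=61.210, impact vy=-0.989
  bounce: vy ← 0.58·0.989 = 0.574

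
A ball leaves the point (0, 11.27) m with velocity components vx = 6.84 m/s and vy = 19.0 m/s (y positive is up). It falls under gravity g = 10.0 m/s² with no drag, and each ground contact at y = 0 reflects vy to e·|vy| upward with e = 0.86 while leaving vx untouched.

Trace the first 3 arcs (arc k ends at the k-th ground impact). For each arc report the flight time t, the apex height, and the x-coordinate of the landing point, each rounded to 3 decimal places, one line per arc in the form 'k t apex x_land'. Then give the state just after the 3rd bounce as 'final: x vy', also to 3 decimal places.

1 4.322 29.320 29.560
2 4.165 21.685 58.049
3 3.582 16.038 82.550
final: 82.550 15.403

Arc 1: start y=11.270, vy=19.000 → t=4.322, apex=29.320, x_land=29.560, impact vy=-24.216
  bounce: vy ← 0.86·24.216 = 20.825
Arc 2: start y=0.000, vy=20.825 → t=4.165, apex=21.685, x_land=58.049, impact vy=-20.825
  bounce: vy ← 0.86·20.825 = 17.910
Arc 3: start y=0.000, vy=17.910 → t=3.582, apex=16.038, x_land=82.550, impact vy=-17.910
  bounce: vy ← 0.86·17.910 = 15.403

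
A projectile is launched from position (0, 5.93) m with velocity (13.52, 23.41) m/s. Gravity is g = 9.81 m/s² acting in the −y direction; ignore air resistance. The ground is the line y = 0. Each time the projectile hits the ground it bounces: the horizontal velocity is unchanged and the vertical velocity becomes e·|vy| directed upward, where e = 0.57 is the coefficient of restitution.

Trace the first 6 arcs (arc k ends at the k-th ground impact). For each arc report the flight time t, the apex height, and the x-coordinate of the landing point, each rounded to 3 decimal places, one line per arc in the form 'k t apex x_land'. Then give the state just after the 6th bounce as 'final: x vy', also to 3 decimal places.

Arc 1: start y=5.930, vy=23.410 → t=5.014, apex=33.862, x_land=67.787, impact vy=-25.775
  bounce: vy ← 0.57·25.775 = 14.692
Arc 2: start y=0.000, vy=14.692 → t=2.995, apex=11.002, x_land=108.283, impact vy=-14.692
  bounce: vy ← 0.57·14.692 = 8.374
Arc 3: start y=0.000, vy=8.374 → t=1.707, apex=3.574, x_land=131.366, impact vy=-8.374
  bounce: vy ← 0.57·8.374 = 4.773
Arc 4: start y=0.000, vy=4.773 → t=0.973, apex=1.161, x_land=144.524, impact vy=-4.773
  bounce: vy ← 0.57·4.773 = 2.721
Arc 5: start y=0.000, vy=2.721 → t=0.555, apex=0.377, x_land=152.023, impact vy=-2.721
  bounce: vy ← 0.57·2.721 = 1.551
Arc 6: start y=0.000, vy=1.551 → t=0.316, apex=0.123, x_land=156.298, impact vy=-1.551
  bounce: vy ← 0.57·1.551 = 0.884

1 5.014 33.862 67.787
2 2.995 11.002 108.283
3 1.707 3.574 131.366
4 0.973 1.161 144.524
5 0.555 0.377 152.023
6 0.316 0.123 156.298
final: 156.298 0.884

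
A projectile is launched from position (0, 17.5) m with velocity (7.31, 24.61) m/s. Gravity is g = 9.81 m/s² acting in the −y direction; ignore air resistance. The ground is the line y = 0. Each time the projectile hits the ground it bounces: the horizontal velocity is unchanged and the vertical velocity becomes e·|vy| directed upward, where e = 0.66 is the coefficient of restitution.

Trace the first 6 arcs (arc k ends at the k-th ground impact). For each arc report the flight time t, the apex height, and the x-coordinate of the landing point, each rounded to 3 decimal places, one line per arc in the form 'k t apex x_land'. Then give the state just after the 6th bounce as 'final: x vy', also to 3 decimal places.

Arc 1: start y=17.500, vy=24.610 → t=5.649, apex=48.369, x_land=41.294, impact vy=-30.806
  bounce: vy ← 0.66·30.806 = 20.332
Arc 2: start y=0.000, vy=20.332 → t=4.145, apex=21.070, x_land=71.595, impact vy=-20.332
  bounce: vy ← 0.66·20.332 = 13.419
Arc 3: start y=0.000, vy=13.419 → t=2.736, apex=9.178, x_land=91.593, impact vy=-13.419
  bounce: vy ← 0.66·13.419 = 8.857
Arc 4: start y=0.000, vy=8.857 → t=1.806, apex=3.998, x_land=104.792, impact vy=-8.857
  bounce: vy ← 0.66·8.857 = 5.845
Arc 5: start y=0.000, vy=5.845 → t=1.192, apex=1.741, x_land=113.504, impact vy=-5.845
  bounce: vy ← 0.66·5.845 = 3.858
Arc 6: start y=0.000, vy=3.858 → t=0.787, apex=0.759, x_land=119.253, impact vy=-3.858
  bounce: vy ← 0.66·3.858 = 2.546

1 5.649 48.369 41.294
2 4.145 21.070 71.595
3 2.736 9.178 91.593
4 1.806 3.998 104.792
5 1.192 1.741 113.504
6 0.787 0.759 119.253
final: 119.253 2.546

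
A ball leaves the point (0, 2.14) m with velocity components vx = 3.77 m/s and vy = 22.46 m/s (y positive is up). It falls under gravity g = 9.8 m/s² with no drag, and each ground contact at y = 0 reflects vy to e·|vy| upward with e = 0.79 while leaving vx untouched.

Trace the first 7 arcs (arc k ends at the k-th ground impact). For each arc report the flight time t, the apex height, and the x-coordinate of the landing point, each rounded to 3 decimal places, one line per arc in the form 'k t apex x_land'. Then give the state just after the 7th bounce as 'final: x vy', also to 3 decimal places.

Arc 1: start y=2.140, vy=22.460 → t=4.677, apex=27.877, x_land=17.632, impact vy=-23.375
  bounce: vy ← 0.79·23.375 = 18.466
Arc 2: start y=0.000, vy=18.466 → t=3.769, apex=17.398, x_land=31.840, impact vy=-18.466
  bounce: vy ← 0.79·18.466 = 14.588
Arc 3: start y=0.000, vy=14.588 → t=2.977, apex=10.858, x_land=43.064, impact vy=-14.588
  bounce: vy ← 0.79·14.588 = 11.525
Arc 4: start y=0.000, vy=11.525 → t=2.352, apex=6.777, x_land=51.931, impact vy=-11.525
  bounce: vy ← 0.79·11.525 = 9.105
Arc 5: start y=0.000, vy=9.105 → t=1.858, apex=4.229, x_land=58.936, impact vy=-9.105
  bounce: vy ← 0.79·9.105 = 7.193
Arc 6: start y=0.000, vy=7.193 → t=1.468, apex=2.640, x_land=64.470, impact vy=-7.193
  bounce: vy ← 0.79·7.193 = 5.682
Arc 7: start y=0.000, vy=5.682 → t=1.160, apex=1.647, x_land=68.842, impact vy=-5.682
  bounce: vy ← 0.79·5.682 = 4.489

1 4.677 27.877 17.632
2 3.769 17.398 31.840
3 2.977 10.858 43.064
4 2.352 6.777 51.931
5 1.858 4.229 58.936
6 1.468 2.640 64.470
7 1.160 1.647 68.842
final: 68.842 4.489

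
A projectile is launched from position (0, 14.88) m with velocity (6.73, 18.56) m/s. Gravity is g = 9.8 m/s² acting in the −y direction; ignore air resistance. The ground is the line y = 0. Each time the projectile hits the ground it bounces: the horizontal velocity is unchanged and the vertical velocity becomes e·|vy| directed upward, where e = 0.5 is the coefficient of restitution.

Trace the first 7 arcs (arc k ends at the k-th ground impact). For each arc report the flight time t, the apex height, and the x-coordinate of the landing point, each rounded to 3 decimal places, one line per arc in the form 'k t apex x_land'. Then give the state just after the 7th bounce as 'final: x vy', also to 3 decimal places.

1 4.467 32.455 30.066
2 2.574 8.114 47.387
3 1.287 2.028 56.047
4 0.643 0.507 60.377
5 0.322 0.127 62.542
6 0.161 0.032 63.625
7 0.080 0.008 64.166
final: 64.166 0.197

Arc 1: start y=14.880, vy=18.560 → t=4.467, apex=32.455, x_land=30.066, impact vy=-25.221
  bounce: vy ← 0.5·25.221 = 12.611
Arc 2: start y=0.000, vy=12.611 → t=2.574, apex=8.114, x_land=47.387, impact vy=-12.611
  bounce: vy ← 0.5·12.611 = 6.305
Arc 3: start y=0.000, vy=6.305 → t=1.287, apex=2.028, x_land=56.047, impact vy=-6.305
  bounce: vy ← 0.5·6.305 = 3.153
Arc 4: start y=0.000, vy=3.153 → t=0.643, apex=0.507, x_land=60.377, impact vy=-3.153
  bounce: vy ← 0.5·3.153 = 1.576
Arc 5: start y=0.000, vy=1.576 → t=0.322, apex=0.127, x_land=62.542, impact vy=-1.576
  bounce: vy ← 0.5·1.576 = 0.788
Arc 6: start y=0.000, vy=0.788 → t=0.161, apex=0.032, x_land=63.625, impact vy=-0.788
  bounce: vy ← 0.5·0.788 = 0.394
Arc 7: start y=0.000, vy=0.394 → t=0.080, apex=0.008, x_land=64.166, impact vy=-0.394
  bounce: vy ← 0.5·0.394 = 0.197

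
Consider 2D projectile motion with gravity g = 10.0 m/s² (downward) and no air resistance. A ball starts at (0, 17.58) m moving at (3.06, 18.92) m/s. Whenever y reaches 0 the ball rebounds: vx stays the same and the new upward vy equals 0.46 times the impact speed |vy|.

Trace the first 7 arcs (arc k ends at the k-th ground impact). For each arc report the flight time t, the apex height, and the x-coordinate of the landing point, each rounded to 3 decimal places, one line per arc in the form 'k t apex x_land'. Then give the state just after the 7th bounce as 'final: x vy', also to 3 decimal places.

Arc 1: start y=17.580, vy=18.920 → t=4.556, apex=35.478, x_land=13.941, impact vy=-26.638
  bounce: vy ← 0.46·26.638 = 12.253
Arc 2: start y=0.000, vy=12.253 → t=2.451, apex=7.507, x_land=21.440, impact vy=-12.253
  bounce: vy ← 0.46·12.253 = 5.637
Arc 3: start y=0.000, vy=5.637 → t=1.127, apex=1.589, x_land=24.889, impact vy=-5.637
  bounce: vy ← 0.46·5.637 = 2.593
Arc 4: start y=0.000, vy=2.593 → t=0.519, apex=0.336, x_land=26.476, impact vy=-2.593
  bounce: vy ← 0.46·2.593 = 1.193
Arc 5: start y=0.000, vy=1.193 → t=0.239, apex=0.071, x_land=27.206, impact vy=-1.193
  bounce: vy ← 0.46·1.193 = 0.549
Arc 6: start y=0.000, vy=0.549 → t=0.110, apex=0.015, x_land=27.542, impact vy=-0.549
  bounce: vy ← 0.46·0.549 = 0.252
Arc 7: start y=0.000, vy=0.252 → t=0.050, apex=0.003, x_land=27.696, impact vy=-0.252
  bounce: vy ← 0.46·0.252 = 0.116

1 4.556 35.478 13.941
2 2.451 7.507 21.440
3 1.127 1.589 24.889
4 0.519 0.336 26.476
5 0.239 0.071 27.206
6 0.110 0.015 27.542
7 0.050 0.003 27.696
final: 27.696 0.116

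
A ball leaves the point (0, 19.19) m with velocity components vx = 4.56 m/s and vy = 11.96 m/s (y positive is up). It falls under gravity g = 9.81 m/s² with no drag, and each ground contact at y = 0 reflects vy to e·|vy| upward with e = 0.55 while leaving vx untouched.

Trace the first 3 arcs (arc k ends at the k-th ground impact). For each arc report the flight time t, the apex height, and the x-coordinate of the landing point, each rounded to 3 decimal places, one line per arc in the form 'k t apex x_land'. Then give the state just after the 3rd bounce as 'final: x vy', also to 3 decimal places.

Arc 1: start y=19.190, vy=11.960 → t=3.543, apex=26.481, x_land=16.155, impact vy=-22.794
  bounce: vy ← 0.55·22.794 = 12.536
Arc 2: start y=0.000, vy=12.536 → t=2.556, apex=8.010, x_land=27.809, impact vy=-12.536
  bounce: vy ← 0.55·12.536 = 6.895
Arc 3: start y=0.000, vy=6.895 → t=1.406, apex=2.423, x_land=34.219, impact vy=-6.895
  bounce: vy ← 0.55·6.895 = 3.792

1 3.543 26.481 16.155
2 2.556 8.010 27.809
3 1.406 2.423 34.219
final: 34.219 3.792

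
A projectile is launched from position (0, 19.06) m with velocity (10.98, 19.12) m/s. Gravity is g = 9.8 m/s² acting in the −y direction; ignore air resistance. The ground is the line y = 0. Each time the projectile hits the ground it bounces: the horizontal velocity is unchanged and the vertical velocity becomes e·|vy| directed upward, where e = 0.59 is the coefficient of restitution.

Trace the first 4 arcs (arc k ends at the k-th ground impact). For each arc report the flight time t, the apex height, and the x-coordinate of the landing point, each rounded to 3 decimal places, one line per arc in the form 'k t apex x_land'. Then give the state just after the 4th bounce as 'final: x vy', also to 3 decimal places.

1 4.725 37.712 51.883
2 3.274 13.127 87.827
3 1.931 4.570 109.034
4 1.140 1.591 121.546
final: 121.546 3.294

Arc 1: start y=19.060, vy=19.120 → t=4.725, apex=37.712, x_land=51.883, impact vy=-27.187
  bounce: vy ← 0.59·27.187 = 16.041
Arc 2: start y=0.000, vy=16.041 → t=3.274, apex=13.127, x_land=87.827, impact vy=-16.041
  bounce: vy ← 0.59·16.041 = 9.464
Arc 3: start y=0.000, vy=9.464 → t=1.931, apex=4.570, x_land=109.034, impact vy=-9.464
  bounce: vy ← 0.59·9.464 = 5.584
Arc 4: start y=0.000, vy=5.584 → t=1.140, apex=1.591, x_land=121.546, impact vy=-5.584
  bounce: vy ← 0.59·5.584 = 3.294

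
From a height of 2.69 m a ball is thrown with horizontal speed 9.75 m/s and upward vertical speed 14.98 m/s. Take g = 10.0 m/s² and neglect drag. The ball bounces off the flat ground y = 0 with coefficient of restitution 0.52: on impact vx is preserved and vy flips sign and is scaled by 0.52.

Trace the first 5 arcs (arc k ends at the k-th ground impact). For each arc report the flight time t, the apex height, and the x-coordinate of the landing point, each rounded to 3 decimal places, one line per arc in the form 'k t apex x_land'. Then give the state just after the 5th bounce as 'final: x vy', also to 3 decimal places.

Arc 1: start y=2.690, vy=14.980 → t=3.166, apex=13.910, x_land=30.868, impact vy=-16.679
  bounce: vy ← 0.52·16.679 = 8.673
Arc 2: start y=0.000, vy=8.673 → t=1.735, apex=3.761, x_land=47.781, impact vy=-8.673
  bounce: vy ← 0.52·8.673 = 4.510
Arc 3: start y=0.000, vy=4.510 → t=0.902, apex=1.017, x_land=56.575, impact vy=-4.510
  bounce: vy ← 0.52·4.510 = 2.345
Arc 4: start y=0.000, vy=2.345 → t=0.469, apex=0.275, x_land=61.149, impact vy=-2.345
  bounce: vy ← 0.52·2.345 = 1.220
Arc 5: start y=0.000, vy=1.220 → t=0.244, apex=0.074, x_land=63.527, impact vy=-1.220
  bounce: vy ← 0.52·1.220 = 0.634

1 3.166 13.910 30.868
2 1.735 3.761 47.781
3 0.902 1.017 56.575
4 0.469 0.275 61.149
5 0.244 0.074 63.527
final: 63.527 0.634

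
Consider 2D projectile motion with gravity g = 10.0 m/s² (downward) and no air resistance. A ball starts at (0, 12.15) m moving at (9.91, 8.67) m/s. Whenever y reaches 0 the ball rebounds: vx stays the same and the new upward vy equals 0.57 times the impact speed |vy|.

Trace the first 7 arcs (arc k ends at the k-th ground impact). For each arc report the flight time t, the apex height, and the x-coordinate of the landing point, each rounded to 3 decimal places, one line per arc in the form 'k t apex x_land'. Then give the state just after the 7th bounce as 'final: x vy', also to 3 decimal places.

Arc 1: start y=12.150, vy=8.670 → t=2.651, apex=15.908, x_land=26.269, impact vy=-17.837
  bounce: vy ← 0.57·17.837 = 10.167
Arc 2: start y=0.000, vy=10.167 → t=2.033, apex=5.169, x_land=46.420, impact vy=-10.167
  bounce: vy ← 0.57·10.167 = 5.795
Arc 3: start y=0.000, vy=5.795 → t=1.159, apex=1.679, x_land=57.907, impact vy=-5.795
  bounce: vy ← 0.57·5.795 = 3.303
Arc 4: start y=0.000, vy=3.303 → t=0.661, apex=0.546, x_land=64.454, impact vy=-3.303
  bounce: vy ← 0.57·3.303 = 1.883
Arc 5: start y=0.000, vy=1.883 → t=0.377, apex=0.177, x_land=68.186, impact vy=-1.883
  bounce: vy ← 0.57·1.883 = 1.073
Arc 6: start y=0.000, vy=1.073 → t=0.215, apex=0.058, x_land=70.313, impact vy=-1.073
  bounce: vy ← 0.57·1.073 = 0.612
Arc 7: start y=0.000, vy=0.612 → t=0.122, apex=0.019, x_land=71.525, impact vy=-0.612
  bounce: vy ← 0.57·0.612 = 0.349

1 2.651 15.908 26.269
2 2.033 5.169 46.420
3 1.159 1.679 57.907
4 0.661 0.546 64.454
5 0.377 0.177 68.186
6 0.215 0.058 70.313
7 0.122 0.019 71.525
final: 71.525 0.349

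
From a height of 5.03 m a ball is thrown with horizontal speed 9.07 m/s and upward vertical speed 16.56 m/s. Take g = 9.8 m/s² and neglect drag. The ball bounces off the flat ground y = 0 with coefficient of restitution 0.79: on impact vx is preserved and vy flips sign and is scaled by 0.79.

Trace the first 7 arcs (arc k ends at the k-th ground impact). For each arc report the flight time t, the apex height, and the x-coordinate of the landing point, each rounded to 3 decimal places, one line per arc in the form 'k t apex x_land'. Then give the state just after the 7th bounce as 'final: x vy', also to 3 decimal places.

1 3.660 19.022 33.197
2 3.113 11.871 61.432
3 2.459 7.409 83.738
4 1.943 4.624 101.359
5 1.535 2.886 115.280
6 1.213 1.801 126.278
7 0.958 1.124 134.966
final: 134.966 3.708

Arc 1: start y=5.030, vy=16.560 → t=3.660, apex=19.022, x_land=33.197, impact vy=-19.309
  bounce: vy ← 0.79·19.309 = 15.254
Arc 2: start y=0.000, vy=15.254 → t=3.113, apex=11.871, x_land=61.432, impact vy=-15.254
  bounce: vy ← 0.79·15.254 = 12.050
Arc 3: start y=0.000, vy=12.050 → t=2.459, apex=7.409, x_land=83.738, impact vy=-12.050
  bounce: vy ← 0.79·12.050 = 9.520
Arc 4: start y=0.000, vy=9.520 → t=1.943, apex=4.624, x_land=101.359, impact vy=-9.520
  bounce: vy ← 0.79·9.520 = 7.521
Arc 5: start y=0.000, vy=7.521 → t=1.535, apex=2.886, x_land=115.280, impact vy=-7.521
  bounce: vy ← 0.79·7.521 = 5.941
Arc 6: start y=0.000, vy=5.941 → t=1.213, apex=1.801, x_land=126.278, impact vy=-5.941
  bounce: vy ← 0.79·5.941 = 4.694
Arc 7: start y=0.000, vy=4.694 → t=0.958, apex=1.124, x_land=134.966, impact vy=-4.694
  bounce: vy ← 0.79·4.694 = 3.708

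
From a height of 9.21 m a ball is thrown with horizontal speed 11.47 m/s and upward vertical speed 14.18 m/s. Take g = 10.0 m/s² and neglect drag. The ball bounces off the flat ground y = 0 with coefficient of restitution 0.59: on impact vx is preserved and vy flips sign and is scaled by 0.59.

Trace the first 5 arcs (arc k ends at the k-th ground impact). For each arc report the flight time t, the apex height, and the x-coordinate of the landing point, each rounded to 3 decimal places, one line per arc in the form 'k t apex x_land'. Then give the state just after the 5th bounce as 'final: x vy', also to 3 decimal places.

Arc 1: start y=9.210, vy=14.180 → t=3.381, apex=19.264, x_land=38.778, impact vy=-19.628
  bounce: vy ← 0.59·19.628 = 11.581
Arc 2: start y=0.000, vy=11.581 → t=2.316, apex=6.706, x_land=65.344, impact vy=-11.581
  bounce: vy ← 0.59·11.581 = 6.833
Arc 3: start y=0.000, vy=6.833 → t=1.367, apex=2.334, x_land=81.018, impact vy=-6.833
  bounce: vy ← 0.59·6.833 = 4.031
Arc 4: start y=0.000, vy=4.031 → t=0.806, apex=0.813, x_land=90.266, impact vy=-4.031
  bounce: vy ← 0.59·4.031 = 2.378
Arc 5: start y=0.000, vy=2.378 → t=0.476, apex=0.283, x_land=95.722, impact vy=-2.378
  bounce: vy ← 0.59·2.378 = 1.403

1 3.381 19.264 38.778
2 2.316 6.706 65.344
3 1.367 2.334 81.018
4 0.806 0.813 90.266
5 0.476 0.283 95.722
final: 95.722 1.403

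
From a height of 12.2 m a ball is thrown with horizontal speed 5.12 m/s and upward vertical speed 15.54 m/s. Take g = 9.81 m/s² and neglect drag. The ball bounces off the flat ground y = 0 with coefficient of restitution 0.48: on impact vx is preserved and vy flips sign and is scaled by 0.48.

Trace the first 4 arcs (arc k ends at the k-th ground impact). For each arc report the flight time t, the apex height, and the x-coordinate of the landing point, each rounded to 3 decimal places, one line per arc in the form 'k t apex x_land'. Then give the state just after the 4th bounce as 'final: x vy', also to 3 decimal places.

1 3.819 24.508 19.555
2 2.146 5.647 30.542
3 1.030 1.301 35.816
4 0.494 0.300 38.348
final: 38.348 1.164

Arc 1: start y=12.200, vy=15.540 → t=3.819, apex=24.508, x_land=19.555, impact vy=-21.928
  bounce: vy ← 0.48·21.928 = 10.526
Arc 2: start y=0.000, vy=10.526 → t=2.146, apex=5.647, x_land=30.542, impact vy=-10.526
  bounce: vy ← 0.48·10.526 = 5.052
Arc 3: start y=0.000, vy=5.052 → t=1.030, apex=1.301, x_land=35.816, impact vy=-5.052
  bounce: vy ← 0.48·5.052 = 2.425
Arc 4: start y=0.000, vy=2.425 → t=0.494, apex=0.300, x_land=38.348, impact vy=-2.425
  bounce: vy ← 0.48·2.425 = 1.164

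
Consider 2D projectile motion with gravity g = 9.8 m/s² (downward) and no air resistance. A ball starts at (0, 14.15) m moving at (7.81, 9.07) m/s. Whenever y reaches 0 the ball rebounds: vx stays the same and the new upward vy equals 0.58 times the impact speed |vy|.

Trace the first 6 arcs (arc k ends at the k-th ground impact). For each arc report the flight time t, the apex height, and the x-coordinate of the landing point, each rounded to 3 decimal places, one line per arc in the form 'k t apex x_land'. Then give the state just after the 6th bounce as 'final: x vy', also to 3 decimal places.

Arc 1: start y=14.150, vy=9.070 → t=2.861, apex=18.347, x_land=22.341, impact vy=-18.963
  bounce: vy ← 0.58·18.963 = 10.999
Arc 2: start y=0.000, vy=10.999 → t=2.245, apex=6.172, x_land=39.871, impact vy=-10.999
  bounce: vy ← 0.58·10.999 = 6.379
Arc 3: start y=0.000, vy=6.379 → t=1.302, apex=2.076, x_land=50.039, impact vy=-6.379
  bounce: vy ← 0.58·6.379 = 3.700
Arc 4: start y=0.000, vy=3.700 → t=0.755, apex=0.698, x_land=55.936, impact vy=-3.700
  bounce: vy ← 0.58·3.700 = 2.146
Arc 5: start y=0.000, vy=2.146 → t=0.438, apex=0.235, x_land=59.357, impact vy=-2.146
  bounce: vy ← 0.58·2.146 = 1.245
Arc 6: start y=0.000, vy=1.245 → t=0.254, apex=0.079, x_land=61.341, impact vy=-1.245
  bounce: vy ← 0.58·1.245 = 0.722

1 2.861 18.347 22.341
2 2.245 6.172 39.871
3 1.302 2.076 50.039
4 0.755 0.698 55.936
5 0.438 0.235 59.357
6 0.254 0.079 61.341
final: 61.341 0.722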